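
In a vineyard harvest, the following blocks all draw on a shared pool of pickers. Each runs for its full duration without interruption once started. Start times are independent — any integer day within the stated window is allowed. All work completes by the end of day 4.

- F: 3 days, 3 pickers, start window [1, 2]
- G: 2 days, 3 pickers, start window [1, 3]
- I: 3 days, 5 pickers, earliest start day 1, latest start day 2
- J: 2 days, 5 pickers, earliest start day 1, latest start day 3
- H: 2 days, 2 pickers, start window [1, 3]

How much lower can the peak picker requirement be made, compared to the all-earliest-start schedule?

Early-start peak: d1:18  d2:18  d3:8  d4:0 ⇒ 18.
Leveled (F@1, G@1, I@1, J@3, H@1): d1:13  d2:13  d3:13  d4:5 ⇒ 13.
Reduction 18 − 13 = 5.

5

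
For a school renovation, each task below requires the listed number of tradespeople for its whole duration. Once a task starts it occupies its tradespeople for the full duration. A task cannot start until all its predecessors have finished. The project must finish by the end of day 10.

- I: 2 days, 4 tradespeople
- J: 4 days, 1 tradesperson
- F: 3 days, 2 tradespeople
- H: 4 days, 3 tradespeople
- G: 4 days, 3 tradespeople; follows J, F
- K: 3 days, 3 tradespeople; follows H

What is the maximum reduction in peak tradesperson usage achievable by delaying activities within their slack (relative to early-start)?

Early-start peak: d1:10  d2:10  d3:6  d4:4  d5:6  d6:6  d7:6  d8:3  d9:0  d10:0 ⇒ 10.
Leveled (I@1, J@1, F@3, H@3, G@6, K@7): d1:5  d2:5  d3:6  d4:6  d5:5  d6:6  d7:6  d8:6  d9:6  d10:0 ⇒ 6.
Reduction 10 − 6 = 4.

4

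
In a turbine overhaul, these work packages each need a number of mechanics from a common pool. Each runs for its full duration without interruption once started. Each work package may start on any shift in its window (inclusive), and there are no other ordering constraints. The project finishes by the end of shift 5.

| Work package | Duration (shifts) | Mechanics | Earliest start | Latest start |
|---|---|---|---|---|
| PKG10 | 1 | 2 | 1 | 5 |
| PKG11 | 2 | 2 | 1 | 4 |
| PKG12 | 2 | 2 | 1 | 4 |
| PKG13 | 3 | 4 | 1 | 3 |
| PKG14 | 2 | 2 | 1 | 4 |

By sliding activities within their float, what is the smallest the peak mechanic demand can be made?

6

Early-start (PKG10@1, PKG11@1, PKG12@1, PKG13@1, PKG14@1) gives peak 12: s1:12  s2:10  s3:4  s4:0  s5:0.
Shift PKG13→3, PKG14→2.
Schedule PKG10@1, PKG11@1, PKG12@1, PKG13@3, PKG14@2: s1:6  s2:6  s3:6  s4:4  s5:4 — peak 6.
Total mechanic-shifts = 26 over 5 shifts ⇒ peak ≥ ⌈26/5⌉ = 6, so 6 is optimal.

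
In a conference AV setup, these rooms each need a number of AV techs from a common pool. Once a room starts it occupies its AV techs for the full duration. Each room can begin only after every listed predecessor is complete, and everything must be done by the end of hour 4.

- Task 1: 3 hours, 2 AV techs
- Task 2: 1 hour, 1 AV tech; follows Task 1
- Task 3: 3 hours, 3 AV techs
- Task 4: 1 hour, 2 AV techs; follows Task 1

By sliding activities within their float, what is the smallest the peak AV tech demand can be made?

Schedule Task 1@1, Task 2@4, Task 3@1, Task 4@4: h1:5  h2:5  h3:5  h4:3 — peak 5.
Total AV tech-hours = 18 over 4 hours ⇒ peak ≥ ⌈18/4⌉ = 5, so 5 is optimal.

5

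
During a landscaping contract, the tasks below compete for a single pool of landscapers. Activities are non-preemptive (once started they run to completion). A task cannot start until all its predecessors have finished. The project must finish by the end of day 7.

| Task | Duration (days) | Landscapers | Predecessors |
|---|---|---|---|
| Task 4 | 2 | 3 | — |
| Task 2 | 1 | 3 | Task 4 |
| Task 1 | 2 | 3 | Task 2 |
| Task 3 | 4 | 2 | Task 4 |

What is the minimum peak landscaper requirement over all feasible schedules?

5

Schedule Task 4@1, Task 2@3, Task 1@4, Task 3@3: d1:3  d2:3  d3:5  d4:5  d5:5  d6:2  d7:0 — peak 5.
No arrangement of the 15 feasible schedules does better.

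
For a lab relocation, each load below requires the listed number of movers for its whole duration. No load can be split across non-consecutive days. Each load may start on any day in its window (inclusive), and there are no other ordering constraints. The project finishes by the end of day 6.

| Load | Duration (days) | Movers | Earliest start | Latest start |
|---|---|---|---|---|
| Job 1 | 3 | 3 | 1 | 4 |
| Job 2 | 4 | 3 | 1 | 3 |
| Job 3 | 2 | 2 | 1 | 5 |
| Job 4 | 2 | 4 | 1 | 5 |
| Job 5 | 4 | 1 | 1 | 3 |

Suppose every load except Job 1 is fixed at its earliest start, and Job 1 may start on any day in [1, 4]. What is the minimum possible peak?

10

Job 1@1: d1:13  d2:13  d3:7  d4:4  d5:0  d6:0 → peak 13
Job 1@2: d1:10  d2:13  d3:7  d4:7  d5:0  d6:0 → peak 13
Job 1@3: d1:10  d2:10  d3:7  d4:7  d5:3  d6:0 → peak 10
Job 1@4: d1:10  d2:10  d3:4  d4:7  d5:3  d6:3 → peak 10
Best is Job 1@3, peak 10.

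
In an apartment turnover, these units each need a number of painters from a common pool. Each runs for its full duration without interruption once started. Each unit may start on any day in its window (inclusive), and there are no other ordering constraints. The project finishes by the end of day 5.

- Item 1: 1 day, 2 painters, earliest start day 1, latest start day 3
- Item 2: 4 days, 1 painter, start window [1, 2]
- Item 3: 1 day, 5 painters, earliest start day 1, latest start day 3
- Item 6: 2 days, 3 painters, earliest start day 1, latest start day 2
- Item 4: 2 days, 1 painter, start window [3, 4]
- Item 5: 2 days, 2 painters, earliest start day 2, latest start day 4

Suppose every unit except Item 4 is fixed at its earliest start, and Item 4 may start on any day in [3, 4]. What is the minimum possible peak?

11

Item 4@3: d1:11  d2:6  d3:4  d4:2  d5:0 → peak 11
Item 4@4: d1:11  d2:6  d3:3  d4:2  d5:1 → peak 11
Best is Item 4@3, peak 11.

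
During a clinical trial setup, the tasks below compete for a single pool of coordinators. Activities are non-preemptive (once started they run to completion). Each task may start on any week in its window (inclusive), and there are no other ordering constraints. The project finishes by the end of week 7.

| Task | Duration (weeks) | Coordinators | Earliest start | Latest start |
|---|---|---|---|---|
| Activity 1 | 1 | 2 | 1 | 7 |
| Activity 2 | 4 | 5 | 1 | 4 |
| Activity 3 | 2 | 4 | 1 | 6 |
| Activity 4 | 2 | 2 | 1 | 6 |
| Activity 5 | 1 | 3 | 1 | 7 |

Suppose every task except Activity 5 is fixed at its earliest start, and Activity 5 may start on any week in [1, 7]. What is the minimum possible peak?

Activity 5@1: w1:16  w2:11  w3:5  w4:5  w5:0  w6:0  w7:0 → peak 16
Activity 5@2: w1:13  w2:14  w3:5  w4:5  w5:0  w6:0  w7:0 → peak 14
Activity 5@3: w1:13  w2:11  w3:8  w4:5  w5:0  w6:0  w7:0 → peak 13
Activity 5@4: w1:13  w2:11  w3:5  w4:8  w5:0  w6:0  w7:0 → peak 13
Activity 5@5: w1:13  w2:11  w3:5  w4:5  w5:3  w6:0  w7:0 → peak 13
Activity 5@6: w1:13  w2:11  w3:5  w4:5  w5:0  w6:3  w7:0 → peak 13
Activity 5@7: w1:13  w2:11  w3:5  w4:5  w5:0  w6:0  w7:3 → peak 13
Best is Activity 5@3, peak 13.

13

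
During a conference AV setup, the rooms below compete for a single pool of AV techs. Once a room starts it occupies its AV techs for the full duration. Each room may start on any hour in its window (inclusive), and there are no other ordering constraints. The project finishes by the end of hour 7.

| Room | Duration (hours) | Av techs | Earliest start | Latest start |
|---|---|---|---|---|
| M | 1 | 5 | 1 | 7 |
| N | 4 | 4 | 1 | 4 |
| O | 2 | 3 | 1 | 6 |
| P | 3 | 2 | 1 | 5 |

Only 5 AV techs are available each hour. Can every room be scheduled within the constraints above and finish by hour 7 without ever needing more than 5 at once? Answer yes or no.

no

The minimum achievable peak is 6; 5 < 6, so no feasible schedule stays within the cap.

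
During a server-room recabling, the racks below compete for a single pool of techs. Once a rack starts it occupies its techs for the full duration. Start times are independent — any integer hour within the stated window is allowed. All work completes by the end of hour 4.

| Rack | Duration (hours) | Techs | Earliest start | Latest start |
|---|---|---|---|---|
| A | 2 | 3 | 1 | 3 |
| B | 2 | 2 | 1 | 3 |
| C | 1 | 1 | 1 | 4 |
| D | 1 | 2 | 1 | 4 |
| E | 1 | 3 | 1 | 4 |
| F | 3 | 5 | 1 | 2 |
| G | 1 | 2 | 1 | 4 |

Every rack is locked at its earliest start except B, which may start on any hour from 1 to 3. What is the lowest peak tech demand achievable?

B@1: h1:18  h2:10  h3:5  h4:0 → peak 18
B@2: h1:16  h2:10  h3:7  h4:0 → peak 16
B@3: h1:16  h2:8  h3:7  h4:2 → peak 16
Best is B@2, peak 16.

16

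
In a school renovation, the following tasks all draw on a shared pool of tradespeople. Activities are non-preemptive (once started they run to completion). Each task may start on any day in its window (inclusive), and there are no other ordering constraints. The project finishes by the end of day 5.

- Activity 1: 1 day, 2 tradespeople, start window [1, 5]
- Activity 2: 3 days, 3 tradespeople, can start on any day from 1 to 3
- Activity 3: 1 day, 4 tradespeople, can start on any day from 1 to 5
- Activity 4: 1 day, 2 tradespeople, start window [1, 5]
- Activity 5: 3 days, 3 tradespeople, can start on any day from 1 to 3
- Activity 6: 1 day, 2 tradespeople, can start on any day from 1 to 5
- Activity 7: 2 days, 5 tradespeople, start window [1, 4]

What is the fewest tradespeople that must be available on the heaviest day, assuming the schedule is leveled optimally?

8

Early-start (Activity 1@1, Activity 2@1, Activity 3@1, Activity 4@1, Activity 5@1, Activity 6@1, Activity 7@1) gives peak 21: d1:21  d2:11  d3:6  d4:0  d5:0.
Shift Activity 3→2, Activity 5→3, Activity 6→3, Activity 7→4.
Schedule Activity 1@1, Activity 2@1, Activity 3@2, Activity 4@1, Activity 5@3, Activity 6@3, Activity 7@4: d1:7  d2:7  d3:8  d4:8  d5:8 — peak 8.
Total tradesperson-days = 38 over 5 days ⇒ peak ≥ ⌈38/5⌉ = 8, so 8 is optimal.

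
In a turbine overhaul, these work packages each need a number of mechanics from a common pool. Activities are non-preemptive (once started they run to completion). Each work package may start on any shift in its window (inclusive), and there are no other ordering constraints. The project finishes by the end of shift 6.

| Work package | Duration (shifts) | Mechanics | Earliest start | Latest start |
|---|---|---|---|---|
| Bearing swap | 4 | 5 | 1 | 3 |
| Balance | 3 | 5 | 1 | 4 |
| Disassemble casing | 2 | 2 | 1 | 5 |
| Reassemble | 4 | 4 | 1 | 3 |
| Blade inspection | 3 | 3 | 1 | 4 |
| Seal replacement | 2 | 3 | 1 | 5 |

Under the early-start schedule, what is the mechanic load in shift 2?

At early start, shift 2 has: Bearing swap, Balance, Disassemble casing, Reassemble, Blade inspection, Seal replacement.
Demand: 5 + 5 + 2 + 4 + 3 + 3 = 22.

22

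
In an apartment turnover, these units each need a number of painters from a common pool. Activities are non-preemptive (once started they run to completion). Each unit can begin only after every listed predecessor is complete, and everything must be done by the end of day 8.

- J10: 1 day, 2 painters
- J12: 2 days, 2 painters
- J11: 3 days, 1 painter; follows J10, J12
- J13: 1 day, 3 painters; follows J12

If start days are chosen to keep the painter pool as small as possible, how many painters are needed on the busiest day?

3

Early-start (J10@1, J12@1, J11@3, J13@3) gives peak 4: d1:4  d2:2  d3:4  d4:1  d5:1  d6:0  d7:0  d8:0.
Shift J12→2, J11→4, J13→7.
Schedule J10@1, J12@2, J11@4, J13@7: d1:2  d2:2  d3:2  d4:1  d5:1  d6:1  d7:3  d8:0 — peak 3.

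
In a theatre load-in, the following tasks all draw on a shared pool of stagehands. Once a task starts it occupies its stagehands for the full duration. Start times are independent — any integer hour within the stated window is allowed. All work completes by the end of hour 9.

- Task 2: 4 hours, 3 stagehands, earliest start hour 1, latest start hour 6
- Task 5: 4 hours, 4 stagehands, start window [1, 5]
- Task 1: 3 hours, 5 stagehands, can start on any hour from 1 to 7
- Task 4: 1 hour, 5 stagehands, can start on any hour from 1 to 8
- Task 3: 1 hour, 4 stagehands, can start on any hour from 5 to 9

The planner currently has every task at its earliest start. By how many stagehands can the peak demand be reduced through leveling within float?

Early-start peak: h1:17  h2:12  h3:12  h4:7  h5:4  h6:0  h7:0  h8:0  h9:0 ⇒ 17.
Leveled (Task 2@1, Task 5@1, Task 1@5, Task 4@8, Task 3@9): h1:7  h2:7  h3:7  h4:7  h5:5  h6:5  h7:5  h8:5  h9:4 ⇒ 7.
Reduction 17 − 7 = 10.

10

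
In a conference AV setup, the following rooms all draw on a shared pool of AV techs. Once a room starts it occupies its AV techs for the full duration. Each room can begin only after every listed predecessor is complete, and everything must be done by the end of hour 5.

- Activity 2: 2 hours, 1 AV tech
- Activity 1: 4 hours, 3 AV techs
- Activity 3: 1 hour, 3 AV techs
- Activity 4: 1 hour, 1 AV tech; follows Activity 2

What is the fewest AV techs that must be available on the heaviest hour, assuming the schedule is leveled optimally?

4

Early-start (Activity 2@1, Activity 1@1, Activity 3@1, Activity 4@3) gives peak 7: h1:7  h2:4  h3:4  h4:3  h5:0.
Shift Activity 3→5.
Schedule Activity 2@1, Activity 1@1, Activity 3@5, Activity 4@3: h1:4  h2:4  h3:4  h4:3  h5:3 — peak 4.
Total AV tech-hours = 18 over 5 hours ⇒ peak ≥ ⌈18/5⌉ = 4, so 4 is optimal.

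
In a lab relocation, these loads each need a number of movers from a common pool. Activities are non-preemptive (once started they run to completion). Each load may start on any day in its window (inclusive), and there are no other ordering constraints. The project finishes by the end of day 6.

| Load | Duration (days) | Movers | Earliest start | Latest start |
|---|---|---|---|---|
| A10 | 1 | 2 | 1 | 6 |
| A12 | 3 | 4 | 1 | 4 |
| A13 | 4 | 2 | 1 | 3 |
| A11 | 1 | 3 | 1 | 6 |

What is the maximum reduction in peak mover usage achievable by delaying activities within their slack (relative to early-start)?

Early-start peak: d1:11  d2:6  d3:6  d4:2  d5:0  d6:0 ⇒ 11.
Leveled (A10@1, A12@1, A13@2, A11@4): d1:6  d2:6  d3:6  d4:5  d5:2  d6:0 ⇒ 6.
Reduction 11 − 6 = 5.

5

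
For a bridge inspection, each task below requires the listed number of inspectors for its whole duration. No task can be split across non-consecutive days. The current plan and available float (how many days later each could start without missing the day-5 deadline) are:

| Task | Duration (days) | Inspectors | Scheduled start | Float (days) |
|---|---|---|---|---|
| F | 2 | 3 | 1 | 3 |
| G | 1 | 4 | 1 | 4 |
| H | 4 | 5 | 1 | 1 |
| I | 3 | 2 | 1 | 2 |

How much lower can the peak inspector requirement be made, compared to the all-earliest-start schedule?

6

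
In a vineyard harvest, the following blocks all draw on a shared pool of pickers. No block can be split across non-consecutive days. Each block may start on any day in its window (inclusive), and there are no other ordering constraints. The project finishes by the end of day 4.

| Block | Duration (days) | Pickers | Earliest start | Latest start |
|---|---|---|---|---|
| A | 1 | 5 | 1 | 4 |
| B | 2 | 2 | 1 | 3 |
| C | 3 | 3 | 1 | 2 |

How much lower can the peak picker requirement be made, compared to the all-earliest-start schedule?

Early-start peak: d1:10  d2:5  d3:3  d4:0 ⇒ 10.
Leveled (A@1, B@2, C@2): d1:5  d2:5  d3:5  d4:3 ⇒ 5.
Reduction 10 − 5 = 5.

5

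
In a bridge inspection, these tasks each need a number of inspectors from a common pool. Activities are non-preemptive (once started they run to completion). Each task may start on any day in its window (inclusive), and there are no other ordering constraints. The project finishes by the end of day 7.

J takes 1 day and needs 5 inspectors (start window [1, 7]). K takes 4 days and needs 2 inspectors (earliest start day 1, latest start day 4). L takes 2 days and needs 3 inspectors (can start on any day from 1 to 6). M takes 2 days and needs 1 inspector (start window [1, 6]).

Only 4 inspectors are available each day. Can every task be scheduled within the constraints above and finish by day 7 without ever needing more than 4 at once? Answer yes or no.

no

The minimum achievable peak is 5; 4 < 5, so no feasible schedule stays within the cap.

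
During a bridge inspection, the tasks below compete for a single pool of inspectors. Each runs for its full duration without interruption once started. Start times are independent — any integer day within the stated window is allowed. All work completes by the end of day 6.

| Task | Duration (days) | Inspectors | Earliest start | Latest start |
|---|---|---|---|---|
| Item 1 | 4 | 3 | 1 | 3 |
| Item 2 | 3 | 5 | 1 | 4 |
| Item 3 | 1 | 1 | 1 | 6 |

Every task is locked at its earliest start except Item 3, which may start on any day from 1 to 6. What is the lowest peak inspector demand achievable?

Item 3@1: d1:9  d2:8  d3:8  d4:3  d5:0  d6:0 → peak 9
Item 3@2: d1:8  d2:9  d3:8  d4:3  d5:0  d6:0 → peak 9
Item 3@3: d1:8  d2:8  d3:9  d4:3  d5:0  d6:0 → peak 9
Item 3@4: d1:8  d2:8  d3:8  d4:4  d5:0  d6:0 → peak 8
Item 3@5: d1:8  d2:8  d3:8  d4:3  d5:1  d6:0 → peak 8
Item 3@6: d1:8  d2:8  d3:8  d4:3  d5:0  d6:1 → peak 8
Best is Item 3@4, peak 8.

8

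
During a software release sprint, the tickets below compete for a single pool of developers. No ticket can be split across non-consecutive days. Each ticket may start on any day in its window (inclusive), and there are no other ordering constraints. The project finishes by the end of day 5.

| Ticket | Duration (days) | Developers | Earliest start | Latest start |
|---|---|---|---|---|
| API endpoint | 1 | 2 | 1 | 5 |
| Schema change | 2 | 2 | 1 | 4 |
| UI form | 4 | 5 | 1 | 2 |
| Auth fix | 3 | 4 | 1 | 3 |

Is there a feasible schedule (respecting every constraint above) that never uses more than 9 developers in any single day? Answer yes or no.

yes

Schedule API endpoint@1, Schema change@1, UI form@1, Auth fix@3: d1:9  d2:7  d3:9  d4:9  d5:4 — peak 9 ≤ 9.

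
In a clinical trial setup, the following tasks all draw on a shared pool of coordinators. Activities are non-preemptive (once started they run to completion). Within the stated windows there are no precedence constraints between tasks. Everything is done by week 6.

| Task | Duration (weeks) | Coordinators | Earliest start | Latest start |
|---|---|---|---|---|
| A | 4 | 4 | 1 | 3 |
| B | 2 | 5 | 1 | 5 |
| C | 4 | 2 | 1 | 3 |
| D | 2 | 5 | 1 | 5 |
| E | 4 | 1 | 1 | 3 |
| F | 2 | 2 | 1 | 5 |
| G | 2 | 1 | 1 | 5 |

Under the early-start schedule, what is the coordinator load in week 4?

At early start, week 4 has: A, C, E.
Demand: 4 + 2 + 1 = 7.

7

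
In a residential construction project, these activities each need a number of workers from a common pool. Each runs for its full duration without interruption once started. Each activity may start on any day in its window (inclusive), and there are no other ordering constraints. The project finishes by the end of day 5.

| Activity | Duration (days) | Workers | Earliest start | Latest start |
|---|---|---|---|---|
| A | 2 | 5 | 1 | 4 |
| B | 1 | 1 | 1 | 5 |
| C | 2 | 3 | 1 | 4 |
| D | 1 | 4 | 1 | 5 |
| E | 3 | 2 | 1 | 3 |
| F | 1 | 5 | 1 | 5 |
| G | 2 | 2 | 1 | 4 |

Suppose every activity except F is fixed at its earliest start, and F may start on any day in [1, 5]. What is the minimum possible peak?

17

F@1: d1:22  d2:12  d3:2  d4:0  d5:0 → peak 22
F@2: d1:17  d2:17  d3:2  d4:0  d5:0 → peak 17
F@3: d1:17  d2:12  d3:7  d4:0  d5:0 → peak 17
F@4: d1:17  d2:12  d3:2  d4:5  d5:0 → peak 17
F@5: d1:17  d2:12  d3:2  d4:0  d5:5 → peak 17
Best is F@2, peak 17.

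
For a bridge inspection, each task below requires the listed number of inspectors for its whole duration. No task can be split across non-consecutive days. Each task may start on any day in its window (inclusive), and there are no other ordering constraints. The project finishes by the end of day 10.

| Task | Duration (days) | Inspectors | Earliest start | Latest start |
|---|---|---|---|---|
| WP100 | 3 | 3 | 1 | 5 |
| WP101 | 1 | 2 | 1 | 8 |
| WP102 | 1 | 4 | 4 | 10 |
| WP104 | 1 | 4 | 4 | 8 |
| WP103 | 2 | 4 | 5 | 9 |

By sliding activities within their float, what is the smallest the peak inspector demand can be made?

Early-start (WP100@1, WP101@1, WP102@4, WP104@4, WP103@5) gives peak 8: d1:5  d2:3  d3:3  d4:8  d5:4  d6:4  d7:0  d8:0  d9:0  d10:0.
Shift WP101→4, WP102→5, WP104→6, WP103→7.
Schedule WP100@1, WP101@4, WP102@5, WP104@6, WP103@7: d1:3  d2:3  d3:3  d4:2  d5:4  d6:4  d7:4  d8:4  d9:0  d10:0 — peak 4.

4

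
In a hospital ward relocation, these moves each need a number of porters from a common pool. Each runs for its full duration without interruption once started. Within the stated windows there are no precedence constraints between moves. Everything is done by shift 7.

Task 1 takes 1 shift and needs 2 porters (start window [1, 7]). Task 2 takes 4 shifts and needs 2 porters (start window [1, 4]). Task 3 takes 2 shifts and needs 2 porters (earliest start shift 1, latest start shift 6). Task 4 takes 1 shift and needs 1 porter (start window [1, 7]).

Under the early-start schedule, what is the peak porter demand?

7

Early-start schedule: Task 1@1, Task 2@1, Task 3@1, Task 4@1.
Load per shift: shift 1: 7, shift 2: 4, shift 3: 2, shift 4: 2, shift 5: 0, shift 6: 0, shift 7: 0.
Peak is 7.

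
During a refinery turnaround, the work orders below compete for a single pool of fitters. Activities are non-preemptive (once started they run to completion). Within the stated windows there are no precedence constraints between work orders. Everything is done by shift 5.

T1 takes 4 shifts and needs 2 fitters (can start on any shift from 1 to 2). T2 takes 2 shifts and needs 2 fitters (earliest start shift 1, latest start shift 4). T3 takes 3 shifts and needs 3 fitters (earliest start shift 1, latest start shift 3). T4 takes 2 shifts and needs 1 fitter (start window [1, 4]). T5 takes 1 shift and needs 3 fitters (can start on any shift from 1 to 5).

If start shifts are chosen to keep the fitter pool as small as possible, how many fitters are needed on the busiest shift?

6

Early-start (T1@1, T2@1, T3@1, T4@1, T5@1) gives peak 11: s1:11  s2:8  s3:5  s4:2  s5:0.
Shift T3→3, T5→5.
Schedule T1@1, T2@1, T3@3, T4@1, T5@5: s1:5  s2:5  s3:5  s4:5  s5:6 — peak 6.
Total fitter-shifts = 26 over 5 shifts ⇒ peak ≥ ⌈26/5⌉ = 6, so 6 is optimal.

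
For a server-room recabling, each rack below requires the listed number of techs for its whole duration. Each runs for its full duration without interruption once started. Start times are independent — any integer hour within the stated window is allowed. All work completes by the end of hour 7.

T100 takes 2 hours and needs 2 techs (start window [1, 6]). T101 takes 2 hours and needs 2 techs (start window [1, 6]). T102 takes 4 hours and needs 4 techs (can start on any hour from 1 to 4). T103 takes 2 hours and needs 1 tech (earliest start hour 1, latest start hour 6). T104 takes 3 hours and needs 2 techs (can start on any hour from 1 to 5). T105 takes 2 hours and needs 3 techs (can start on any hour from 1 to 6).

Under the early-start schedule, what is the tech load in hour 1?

14

At early start, hour 1 has: T100, T101, T102, T103, T104, T105.
Demand: 2 + 2 + 4 + 1 + 2 + 3 = 14.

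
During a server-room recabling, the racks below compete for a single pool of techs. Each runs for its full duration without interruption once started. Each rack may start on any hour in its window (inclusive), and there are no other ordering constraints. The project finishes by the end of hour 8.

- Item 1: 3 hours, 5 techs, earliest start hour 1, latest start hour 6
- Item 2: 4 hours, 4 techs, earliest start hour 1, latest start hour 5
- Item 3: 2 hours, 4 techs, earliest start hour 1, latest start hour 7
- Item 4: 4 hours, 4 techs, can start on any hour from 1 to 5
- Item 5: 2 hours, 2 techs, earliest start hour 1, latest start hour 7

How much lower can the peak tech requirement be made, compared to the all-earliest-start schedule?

10

Early-start peak: h1:19  h2:19  h3:13  h4:8  h5:0  h6:0  h7:0  h8:0 ⇒ 19.
Leveled (Item 1@1, Item 2@1, Item 3@4, Item 4@5, Item 5@6): h1:9  h2:9  h3:9  h4:8  h5:8  h6:6  h7:6  h8:4 ⇒ 9.
Reduction 19 − 9 = 10.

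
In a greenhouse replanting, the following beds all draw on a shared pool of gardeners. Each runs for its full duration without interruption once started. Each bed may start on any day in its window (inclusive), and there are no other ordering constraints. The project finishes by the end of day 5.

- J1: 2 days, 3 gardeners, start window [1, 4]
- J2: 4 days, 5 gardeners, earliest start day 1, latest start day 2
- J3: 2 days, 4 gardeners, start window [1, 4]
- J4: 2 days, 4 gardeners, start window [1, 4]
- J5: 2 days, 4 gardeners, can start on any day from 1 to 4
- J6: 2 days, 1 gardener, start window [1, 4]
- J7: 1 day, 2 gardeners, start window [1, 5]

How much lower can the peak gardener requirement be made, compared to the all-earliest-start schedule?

Early-start peak: d1:23  d2:21  d3:5  d4:5  d5:0 ⇒ 23.
Leveled (J1@1, J2@1, J3@1, J4@3, J5@3, J6@1, J7@5): d1:13  d2:13  d3:13  d4:13  d5:2 ⇒ 13.
Reduction 23 − 13 = 10.

10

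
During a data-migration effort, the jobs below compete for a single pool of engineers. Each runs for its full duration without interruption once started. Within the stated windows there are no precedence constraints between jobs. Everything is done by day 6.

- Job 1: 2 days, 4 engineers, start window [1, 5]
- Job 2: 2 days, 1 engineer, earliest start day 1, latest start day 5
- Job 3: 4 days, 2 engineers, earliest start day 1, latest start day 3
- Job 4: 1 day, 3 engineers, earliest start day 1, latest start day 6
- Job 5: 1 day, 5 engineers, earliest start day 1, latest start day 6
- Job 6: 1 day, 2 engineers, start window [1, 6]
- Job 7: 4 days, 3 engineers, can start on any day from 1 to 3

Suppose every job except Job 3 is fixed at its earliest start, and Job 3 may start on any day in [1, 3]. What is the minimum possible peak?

18

Job 3@1: d1:20  d2:10  d3:5  d4:5  d5:0  d6:0 → peak 20
Job 3@2: d1:18  d2:10  d3:5  d4:5  d5:2  d6:0 → peak 18
Job 3@3: d1:18  d2:8  d3:5  d4:5  d5:2  d6:2 → peak 18
Best is Job 3@2, peak 18.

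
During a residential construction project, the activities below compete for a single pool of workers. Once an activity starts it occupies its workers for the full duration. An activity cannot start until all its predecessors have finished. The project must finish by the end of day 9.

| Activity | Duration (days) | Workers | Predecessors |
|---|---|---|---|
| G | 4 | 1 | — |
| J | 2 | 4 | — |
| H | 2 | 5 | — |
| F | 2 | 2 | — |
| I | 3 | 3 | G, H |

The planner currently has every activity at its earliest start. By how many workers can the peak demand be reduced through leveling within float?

Early-start peak: d1:12  d2:12  d3:1  d4:1  d5:3  d6:3  d7:3  d8:0  d9:0 ⇒ 12.
Leveled (G@1, J@1, H@5, F@3, I@7): d1:5  d2:5  d3:3  d4:3  d5:5  d6:5  d7:3  d8:3  d9:3 ⇒ 5.
Reduction 12 − 5 = 7.

7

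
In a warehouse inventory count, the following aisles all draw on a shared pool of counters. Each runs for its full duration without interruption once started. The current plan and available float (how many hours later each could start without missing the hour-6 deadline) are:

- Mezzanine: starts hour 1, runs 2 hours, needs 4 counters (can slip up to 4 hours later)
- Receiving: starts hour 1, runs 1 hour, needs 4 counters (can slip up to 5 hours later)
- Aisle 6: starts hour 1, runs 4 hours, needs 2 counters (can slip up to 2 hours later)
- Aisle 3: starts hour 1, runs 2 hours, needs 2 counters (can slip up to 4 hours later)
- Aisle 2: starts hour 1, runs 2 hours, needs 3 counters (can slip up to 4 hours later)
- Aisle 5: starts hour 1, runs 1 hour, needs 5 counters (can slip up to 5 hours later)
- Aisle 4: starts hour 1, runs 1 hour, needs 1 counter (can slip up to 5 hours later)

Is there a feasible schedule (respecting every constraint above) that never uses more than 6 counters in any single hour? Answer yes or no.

no

The minimum achievable peak is 7; 6 < 7, so no feasible schedule stays within the cap.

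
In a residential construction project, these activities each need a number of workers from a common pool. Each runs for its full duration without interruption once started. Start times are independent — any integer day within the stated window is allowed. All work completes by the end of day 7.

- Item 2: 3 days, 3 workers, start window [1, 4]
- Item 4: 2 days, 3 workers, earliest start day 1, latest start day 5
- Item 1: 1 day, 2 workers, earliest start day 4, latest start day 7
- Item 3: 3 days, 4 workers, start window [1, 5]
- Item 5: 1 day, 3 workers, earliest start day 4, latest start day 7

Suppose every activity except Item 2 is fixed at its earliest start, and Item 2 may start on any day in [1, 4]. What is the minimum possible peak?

8

Item 2@1: d1:10  d2:10  d3:7  d4:5  d5:0  d6:0  d7:0 → peak 10
Item 2@2: d1:7  d2:10  d3:7  d4:8  d5:0  d6:0  d7:0 → peak 10
Item 2@3: d1:7  d2:7  d3:7  d4:8  d5:3  d6:0  d7:0 → peak 8
Item 2@4: d1:7  d2:7  d3:4  d4:8  d5:3  d6:3  d7:0 → peak 8
Best is Item 2@3, peak 8.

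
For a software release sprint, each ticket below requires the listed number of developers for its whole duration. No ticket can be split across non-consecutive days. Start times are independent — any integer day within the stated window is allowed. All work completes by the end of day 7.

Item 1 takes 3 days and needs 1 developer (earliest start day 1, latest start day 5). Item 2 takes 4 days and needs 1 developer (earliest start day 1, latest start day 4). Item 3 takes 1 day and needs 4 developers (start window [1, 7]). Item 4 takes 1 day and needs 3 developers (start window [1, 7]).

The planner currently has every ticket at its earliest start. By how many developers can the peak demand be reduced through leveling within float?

5

Early-start peak: d1:9  d2:2  d3:2  d4:1  d5:0  d6:0  d7:0 ⇒ 9.
Leveled (Item 1@1, Item 2@1, Item 3@5, Item 4@4): d1:2  d2:2  d3:2  d4:4  d5:4  d6:0  d7:0 ⇒ 4.
Reduction 9 − 4 = 5.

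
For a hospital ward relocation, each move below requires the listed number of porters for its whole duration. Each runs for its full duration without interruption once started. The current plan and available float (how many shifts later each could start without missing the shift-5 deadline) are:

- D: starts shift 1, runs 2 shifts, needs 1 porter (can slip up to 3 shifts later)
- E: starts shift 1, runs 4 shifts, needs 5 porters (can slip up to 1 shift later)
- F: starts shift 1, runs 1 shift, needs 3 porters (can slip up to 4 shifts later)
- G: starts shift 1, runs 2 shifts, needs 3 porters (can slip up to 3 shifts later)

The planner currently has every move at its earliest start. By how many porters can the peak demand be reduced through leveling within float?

Early-start peak: s1:12  s2:9  s3:5  s4:5  s5:0 ⇒ 12.
Leveled (D@1, E@1, F@3, G@4): s1:6  s2:6  s3:8  s4:8  s5:3 ⇒ 8.
Reduction 12 − 8 = 4.

4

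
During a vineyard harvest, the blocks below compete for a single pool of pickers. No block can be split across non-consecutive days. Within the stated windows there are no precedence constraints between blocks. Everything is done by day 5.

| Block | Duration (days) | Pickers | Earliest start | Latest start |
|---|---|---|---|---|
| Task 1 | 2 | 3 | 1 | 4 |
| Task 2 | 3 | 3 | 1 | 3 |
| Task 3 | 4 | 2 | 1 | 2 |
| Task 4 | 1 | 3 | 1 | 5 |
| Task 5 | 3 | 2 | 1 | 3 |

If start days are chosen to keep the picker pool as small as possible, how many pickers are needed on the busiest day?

Early-start (Task 1@1, Task 2@1, Task 3@1, Task 4@1, Task 5@1) gives peak 13: d1:13  d2:10  d3:7  d4:2  d5:0.
Shift Task 2→3, Task 4→5.
Schedule Task 1@1, Task 2@3, Task 3@1, Task 4@5, Task 5@1: d1:7  d2:7  d3:7  d4:5  d5:6 — peak 7.
Total picker-days = 32 over 5 days ⇒ peak ≥ ⌈32/5⌉ = 7, so 7 is optimal.

7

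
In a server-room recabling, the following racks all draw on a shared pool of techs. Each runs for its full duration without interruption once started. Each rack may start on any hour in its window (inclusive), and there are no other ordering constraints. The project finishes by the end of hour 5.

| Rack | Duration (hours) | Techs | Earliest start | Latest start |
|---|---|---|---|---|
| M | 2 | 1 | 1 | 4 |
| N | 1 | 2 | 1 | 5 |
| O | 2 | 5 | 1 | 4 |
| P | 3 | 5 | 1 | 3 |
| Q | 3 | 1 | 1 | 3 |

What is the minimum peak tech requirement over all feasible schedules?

7

Early-start (M@1, N@1, O@1, P@1, Q@1) gives peak 14: h1:14  h2:12  h3:6  h4:0  h5:0.
Shift N→4, P→3.
Schedule M@1, N@4, O@1, P@3, Q@1: h1:7  h2:7  h3:6  h4:7  h5:5 — peak 7.
Total tech-hours = 32 over 5 hours ⇒ peak ≥ ⌈32/5⌉ = 7, so 7 is optimal.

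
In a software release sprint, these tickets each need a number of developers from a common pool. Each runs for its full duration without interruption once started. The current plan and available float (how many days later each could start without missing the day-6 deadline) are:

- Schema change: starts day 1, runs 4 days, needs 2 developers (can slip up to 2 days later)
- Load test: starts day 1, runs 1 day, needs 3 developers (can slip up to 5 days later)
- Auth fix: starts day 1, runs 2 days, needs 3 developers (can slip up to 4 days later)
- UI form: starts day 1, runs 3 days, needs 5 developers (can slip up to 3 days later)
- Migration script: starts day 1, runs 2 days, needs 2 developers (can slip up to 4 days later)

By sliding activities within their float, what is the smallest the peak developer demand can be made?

Early-start (Schema change@1, Load test@1, Auth fix@1, UI form@1, Migration script@1) gives peak 15: d1:15  d2:12  d3:7  d4:2  d5:0  d6:0.
Shift Auth fix→2, UI form→4.
Schedule Schema change@1, Load test@1, Auth fix@2, UI form@4, Migration script@1: d1:7  d2:7  d3:5  d4:7  d5:5  d6:5 — peak 7.

7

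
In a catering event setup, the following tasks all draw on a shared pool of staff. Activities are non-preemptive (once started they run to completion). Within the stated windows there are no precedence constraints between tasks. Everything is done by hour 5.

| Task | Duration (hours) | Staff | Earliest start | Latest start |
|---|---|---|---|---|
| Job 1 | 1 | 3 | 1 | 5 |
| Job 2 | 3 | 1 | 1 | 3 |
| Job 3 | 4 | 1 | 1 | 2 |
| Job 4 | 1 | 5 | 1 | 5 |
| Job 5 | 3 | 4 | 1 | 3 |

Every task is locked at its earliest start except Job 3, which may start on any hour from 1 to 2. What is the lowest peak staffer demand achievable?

Job 3@1: h1:14  h2:6  h3:6  h4:1  h5:0 → peak 14
Job 3@2: h1:13  h2:6  h3:6  h4:1  h5:1 → peak 13
Best is Job 3@2, peak 13.

13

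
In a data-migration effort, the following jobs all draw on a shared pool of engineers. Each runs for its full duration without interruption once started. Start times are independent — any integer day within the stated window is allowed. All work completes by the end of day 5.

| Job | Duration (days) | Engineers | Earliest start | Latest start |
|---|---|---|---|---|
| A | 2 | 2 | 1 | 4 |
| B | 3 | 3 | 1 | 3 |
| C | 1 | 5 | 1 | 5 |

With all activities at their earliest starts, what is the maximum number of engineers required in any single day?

Early-start schedule: A@1, B@1, C@1.
Load per day: day 1: 10, day 2: 5, day 3: 3, day 4: 0, day 5: 0.
Peak is 10.

10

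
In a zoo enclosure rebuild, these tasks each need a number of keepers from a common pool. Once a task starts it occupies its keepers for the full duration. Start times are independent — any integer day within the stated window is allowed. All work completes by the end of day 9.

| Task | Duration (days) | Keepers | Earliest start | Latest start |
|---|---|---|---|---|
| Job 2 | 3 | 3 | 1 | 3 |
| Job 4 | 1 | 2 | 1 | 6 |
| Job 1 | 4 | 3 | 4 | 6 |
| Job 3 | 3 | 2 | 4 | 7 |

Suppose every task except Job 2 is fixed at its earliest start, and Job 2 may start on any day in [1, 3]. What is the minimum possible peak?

Job 2@1: d1:5  d2:3  d3:3  d4:5  d5:5  d6:5  d7:3  d8:0  d9:0 → peak 5
Job 2@2: d1:2  d2:3  d3:3  d4:8  d5:5  d6:5  d7:3  d8:0  d9:0 → peak 8
Job 2@3: d1:2  d2:0  d3:3  d4:8  d5:8  d6:5  d7:3  d8:0  d9:0 → peak 8
Best is Job 2@1, peak 5.

5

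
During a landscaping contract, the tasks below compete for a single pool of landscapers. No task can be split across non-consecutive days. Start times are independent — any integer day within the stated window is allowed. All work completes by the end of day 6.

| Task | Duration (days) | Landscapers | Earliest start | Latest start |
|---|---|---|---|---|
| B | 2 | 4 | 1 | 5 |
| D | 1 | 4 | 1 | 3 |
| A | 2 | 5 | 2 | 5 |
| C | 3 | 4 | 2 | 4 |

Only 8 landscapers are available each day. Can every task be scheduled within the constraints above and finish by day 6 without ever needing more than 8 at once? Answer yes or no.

yes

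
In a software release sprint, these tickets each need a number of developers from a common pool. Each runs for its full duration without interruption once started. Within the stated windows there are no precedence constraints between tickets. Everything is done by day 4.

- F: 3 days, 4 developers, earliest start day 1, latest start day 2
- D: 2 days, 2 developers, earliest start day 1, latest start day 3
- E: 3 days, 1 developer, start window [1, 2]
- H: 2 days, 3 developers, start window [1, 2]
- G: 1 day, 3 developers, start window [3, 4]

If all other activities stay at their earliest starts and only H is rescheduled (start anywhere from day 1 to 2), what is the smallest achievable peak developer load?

H@1: d1:10  d2:10  d3:8  d4:0 → peak 10
H@2: d1:7  d2:10  d3:11  d4:0 → peak 11
Best is H@1, peak 10.

10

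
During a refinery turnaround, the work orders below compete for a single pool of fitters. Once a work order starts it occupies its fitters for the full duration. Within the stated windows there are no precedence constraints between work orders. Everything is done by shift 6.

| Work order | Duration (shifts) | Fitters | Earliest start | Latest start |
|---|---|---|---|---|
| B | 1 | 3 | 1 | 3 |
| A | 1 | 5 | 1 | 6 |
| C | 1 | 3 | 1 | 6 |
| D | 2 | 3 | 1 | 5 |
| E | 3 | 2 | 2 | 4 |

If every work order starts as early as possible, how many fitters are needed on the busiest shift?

Early-start schedule: B@1, A@1, C@1, D@1, E@2.
Load per shift: shift 1: 14, shift 2: 5, shift 3: 2, shift 4: 2, shift 5: 0, shift 6: 0.
Peak is 14.

14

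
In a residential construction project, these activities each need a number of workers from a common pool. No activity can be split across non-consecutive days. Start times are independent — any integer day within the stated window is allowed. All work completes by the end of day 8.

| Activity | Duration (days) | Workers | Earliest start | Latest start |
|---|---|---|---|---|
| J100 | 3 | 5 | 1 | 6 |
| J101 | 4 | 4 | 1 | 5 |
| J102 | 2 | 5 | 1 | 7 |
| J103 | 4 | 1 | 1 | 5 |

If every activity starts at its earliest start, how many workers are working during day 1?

At early start, day 1 has: J100, J101, J102, J103.
Demand: 5 + 4 + 5 + 1 = 15.

15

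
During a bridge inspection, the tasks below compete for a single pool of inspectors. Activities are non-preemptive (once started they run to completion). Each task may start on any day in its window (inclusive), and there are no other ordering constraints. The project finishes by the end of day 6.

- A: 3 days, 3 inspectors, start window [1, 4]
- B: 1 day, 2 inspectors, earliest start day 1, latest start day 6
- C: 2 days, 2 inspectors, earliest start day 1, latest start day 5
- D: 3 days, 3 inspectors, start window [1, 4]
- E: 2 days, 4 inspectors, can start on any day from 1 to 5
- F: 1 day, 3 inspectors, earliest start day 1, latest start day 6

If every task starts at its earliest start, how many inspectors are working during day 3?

6

At early start, day 3 has: A, D.
Demand: 3 + 3 = 6.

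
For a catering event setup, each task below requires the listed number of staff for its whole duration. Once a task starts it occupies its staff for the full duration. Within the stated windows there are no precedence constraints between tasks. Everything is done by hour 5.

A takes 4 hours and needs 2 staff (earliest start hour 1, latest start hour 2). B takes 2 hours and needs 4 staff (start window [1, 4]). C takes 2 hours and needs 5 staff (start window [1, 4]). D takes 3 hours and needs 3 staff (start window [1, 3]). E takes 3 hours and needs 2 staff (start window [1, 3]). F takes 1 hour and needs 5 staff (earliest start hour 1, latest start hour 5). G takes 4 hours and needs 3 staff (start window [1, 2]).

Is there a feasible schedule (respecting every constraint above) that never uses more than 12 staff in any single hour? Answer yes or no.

yes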